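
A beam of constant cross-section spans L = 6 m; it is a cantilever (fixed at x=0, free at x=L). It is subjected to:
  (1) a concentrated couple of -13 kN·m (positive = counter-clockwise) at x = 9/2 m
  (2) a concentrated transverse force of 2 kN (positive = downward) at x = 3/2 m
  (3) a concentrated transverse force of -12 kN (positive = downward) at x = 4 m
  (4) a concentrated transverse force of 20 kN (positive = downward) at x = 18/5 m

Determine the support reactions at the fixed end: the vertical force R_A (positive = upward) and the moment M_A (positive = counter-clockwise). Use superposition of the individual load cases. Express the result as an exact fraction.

Load 1 — applied couple M₀=-13 kN·m at a=9/2 m (b=L-a=3/2):
  R_A = 0 kN
  M_A = -M₀ = -(-13) = 13 kN·m
Load 2 — point force P=2 kN at a=3/2 m (b=L-a=9/2):
  R_A = P = 2 kN
  M_A = Pa = 2·(3/2) = 3 kN·m
Load 3 — point force P=-12 kN at a=4 m (b=L-a=2):
  R_A = P = (-12) = -12 kN
  M_A = Pa = (-12)·4 = -48 kN·m
Load 4 — point force P=20 kN at a=18/5 m (b=L-a=12/5):
  R_A = P = 20 kN
  M_A = Pa = 20·(18/5) = 72 kN·m
Superposition: R_A = 10 kN, M_A = 40 kN·m

R_A = 10 kN, M_A = 40 kN·m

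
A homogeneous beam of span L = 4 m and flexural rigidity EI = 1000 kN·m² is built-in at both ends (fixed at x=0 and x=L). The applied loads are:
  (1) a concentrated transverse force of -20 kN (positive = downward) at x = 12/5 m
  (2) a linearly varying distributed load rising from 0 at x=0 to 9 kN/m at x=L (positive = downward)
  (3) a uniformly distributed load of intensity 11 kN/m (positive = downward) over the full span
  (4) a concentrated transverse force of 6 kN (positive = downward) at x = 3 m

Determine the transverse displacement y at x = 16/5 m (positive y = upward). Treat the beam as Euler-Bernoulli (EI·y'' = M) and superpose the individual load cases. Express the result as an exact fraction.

y(16/5) = -114727/46875000 m

Load 1 — point force P=-20 kN at a=12/5 m (b=L-a=8/5):
  y_1 = -Pa²(L-x)²(3bL-(3b+a)(L-x))/(6L³EI)  [x>a] = -(-20)·(12/5)²·(4-(16/5))²·(3·(8/5)·4-(3·(8/5)+(12/5))·(4-(16/5)))/(6·4³·1000) = 1008/390625 m
Load 2 — triangular load w₀=9 kN/m (0→w₀ over full span):
  y_2 = -w₀x²(L-x)²(x+2L)/(120LEI) = -9·(16/5)²·(4-(16/5))²·((16/5)+2·4)/(120·4·1000) = -2688/1953125 m
Load 3 — uniform load w=11 kN/m over full span:
  y_3 = -wx²(L-x)²/(24EI) = -11·(16/5)²·(4-(16/5))²/(24·1000) = -704/234375 m
Load 4 — point force P=6 kN at a=3 m (b=L-a=1):
  y_4 = -Pa²(L-x)²(3bL-(3b+a)(L-x))/(6L³EI)  [x>a] = -6·3²·(4-(16/5))²·(3·1·4-(3·1+3)·(4-(16/5)))/(6·4³·1000) = -81/125000 m
Superposition: y = Σ y_i = -114727/46875000 m ≈ -0.002448 m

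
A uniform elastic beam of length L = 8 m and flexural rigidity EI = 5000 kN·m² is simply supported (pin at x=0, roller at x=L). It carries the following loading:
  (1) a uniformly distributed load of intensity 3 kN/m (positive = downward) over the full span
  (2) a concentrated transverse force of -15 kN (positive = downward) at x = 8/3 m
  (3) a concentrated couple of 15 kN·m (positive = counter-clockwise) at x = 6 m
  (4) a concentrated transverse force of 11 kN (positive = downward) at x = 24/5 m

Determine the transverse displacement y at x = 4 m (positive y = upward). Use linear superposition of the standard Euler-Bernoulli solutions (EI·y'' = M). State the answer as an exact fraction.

Load 1 — uniform load w=3 kN/m over full span:
  y_1 = -wx(L³-2Lx²+x³)/(24EI) = -3·4·(8³-2·8·4²+4³)/(24·5000) = -4/125 m
Load 2 — point force P=-15 kN at a=8/3 m (b=L-a=16/3):
  y_2 = -Pa(L-x)(2Lx-a²-x²)/(6LEI)  [x>a] = -(-15)·(8/3)·(8-4)·(2·8·4-(8/3)²-4²)/(6·8·5000) = 92/3375 m
Load 3 — applied couple M₀=15 kN·m at a=6 m (b=L-a=2):
  y_3 = (M₀x³/(6L)+C₁x)/EI  [x≤a] with C₁=M₀(3b²-L²)/(6L)=-65/4 = (15·4³/(6·8)+(-65/4)·4)/5000 = -9/1000 m
Load 4 — point force P=11 kN at a=24/5 m (b=L-a=16/5):
  y_4 = -Pbx(L²-b²-x²)/(6LEI)  [x≤a] = -11·(16/5)·4·(8²-(16/5)²-4²)/(6·8·5000) = -5192/234375 m
Superposition: y = Σ y_i = -605699/16875000 m ≈ -0.035893 m

y(4) = -605699/16875000 m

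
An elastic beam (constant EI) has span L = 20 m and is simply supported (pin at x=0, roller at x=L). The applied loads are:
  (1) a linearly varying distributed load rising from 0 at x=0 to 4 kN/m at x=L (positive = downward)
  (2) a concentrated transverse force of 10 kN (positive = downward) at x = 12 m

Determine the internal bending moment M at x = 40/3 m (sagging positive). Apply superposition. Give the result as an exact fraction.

M(40/3) = 11240/81 kN·m

Load 1 — triangular load w₀=4 kN/m (0→w₀ over full span):
  M_1 = w₀Lx/6 - w₀x³/(6L) = 4·20·(40/3)/6 - 4·(40/3)³/(6·20) = 8000/81 kN·m
Load 2 — point force P=10 kN at a=12 m (b=L-a=8):
  M_2 = Pa(L-x)/L  [x>a] = 10·12·(20-(40/3))/20 = 40 kN·m
Superposition: M = Σ M_i = 11240/81 kN·m ≈ 138.765432 kN·m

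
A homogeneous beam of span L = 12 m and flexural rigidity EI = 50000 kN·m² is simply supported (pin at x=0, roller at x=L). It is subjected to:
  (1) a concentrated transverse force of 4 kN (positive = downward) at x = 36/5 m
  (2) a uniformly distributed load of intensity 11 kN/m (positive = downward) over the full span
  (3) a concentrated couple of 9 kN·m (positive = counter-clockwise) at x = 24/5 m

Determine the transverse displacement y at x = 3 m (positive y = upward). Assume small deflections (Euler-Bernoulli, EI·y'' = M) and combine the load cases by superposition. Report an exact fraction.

Load 1 — point force P=4 kN at a=36/5 m (b=L-a=24/5):
  y_1 = -Pbx(L²-b²-x²)/(6LEI)  [x≤a] = -4·(24/5)·3·(12²-(24/5)²-3²)/(6·12·50000) = -2799/1562500 m
Load 2 — uniform load w=11 kN/m over full span:
  y_2 = -wx(L³-2Lx²+x³)/(24EI) = -11·3·(12³-2·12·3²+3³)/(24·50000) = -16929/400000 m
Load 3 — applied couple M₀=9 kN·m at a=24/5 m (b=L-a=36/5):
  y_3 = (M₀x³/(6L)+C₁x)/EI  [x≤a] with C₁=M₀(3b²-L²)/(6L)=36/25 = (9·3³/(6·12)+(36/25)·3)/50000 = 1539/10000000 m
Superposition: y = Σ y_i = -1098999/25000000 m ≈ -0.043960 m

y(3) = -1098999/25000000 m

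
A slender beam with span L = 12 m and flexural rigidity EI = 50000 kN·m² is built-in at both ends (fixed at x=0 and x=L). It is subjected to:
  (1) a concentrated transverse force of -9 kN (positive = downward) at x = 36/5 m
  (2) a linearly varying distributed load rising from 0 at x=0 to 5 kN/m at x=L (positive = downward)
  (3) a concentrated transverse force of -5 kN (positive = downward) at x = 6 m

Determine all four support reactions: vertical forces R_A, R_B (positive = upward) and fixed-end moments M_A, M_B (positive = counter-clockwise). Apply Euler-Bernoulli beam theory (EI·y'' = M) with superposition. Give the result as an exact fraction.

R_A = 833/250 kN, M_A = 1533/250 kN·m, R_B = 3167/250 kN, M_B = -3237/250 kN·m

Load 1 — point force P=-9 kN at a=36/5 m (b=L-a=24/5):
  R_A = Pb²(3a+b)/L³ = (-9)·(24/5)²·(3·(36/5)+(24/5))/12³ = -396/125 kN
  M_A = Pab²/L² = (-9)·(36/5)·(24/5)²/12² = -1296/125 kN·m
  R_B = Pa²(a+3b)/L³ = (-9)·(36/5)²·((36/5)+3·(24/5))/12³ = -729/125 kN
  M_B = -Pa²b/L² = -(-9)·(36/5)²·(24/5)/12² = 1944/125 kN·m
Load 2 — triangular load w₀=5 kN/m (0→w₀ over full span):
  R_A = 3w₀L/20 = 3·5·12/20 = 9 kN
  M_A = w₀L²/30 = 5·12²/30 = 24 kN·m
  R_B = 7w₀L/20 = 7·5·12/20 = 21 kN
  M_B = -w₀L²/20 = -5·12²/20 = -36 kN·m
Load 3 — point force P=-5 kN at a=6 m (b=L-a=6):
  R_A = Pb²(3a+b)/L³ = (-5)·6²·(3·6+6)/12³ = -5/2 kN
  M_A = Pab²/L² = (-5)·6·6²/12² = -15/2 kN·m
  R_B = Pa²(a+3b)/L³ = (-5)·6²·(6+3·6)/12³ = -5/2 kN
  M_B = -Pa²b/L² = -(-5)·6²·6/12² = 15/2 kN·m
Superposition: R_A = 833/250 kN, M_A = 1533/250 kN·m, R_B = 3167/250 kN, M_B = -3237/250 kN·m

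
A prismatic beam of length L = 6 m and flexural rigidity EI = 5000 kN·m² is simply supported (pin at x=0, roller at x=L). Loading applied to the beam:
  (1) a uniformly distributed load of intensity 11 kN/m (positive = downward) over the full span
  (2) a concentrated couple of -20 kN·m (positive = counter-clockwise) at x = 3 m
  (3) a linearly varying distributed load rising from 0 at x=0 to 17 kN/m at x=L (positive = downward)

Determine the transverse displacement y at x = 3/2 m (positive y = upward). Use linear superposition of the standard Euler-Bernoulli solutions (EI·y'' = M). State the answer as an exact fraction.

Load 1 — uniform load w=11 kN/m over full span:
  y_1 = -wx(L³-2Lx²+x³)/(24EI) = -11·(3/2)·(6³-2·6·(3/2)²+(3/2)³)/(24·5000) = -16929/640000 m
Load 2 — applied couple M₀=-20 kN·m at a=3 m (b=L-a=3):
  y_2 = (M₀x³/(6L)+C₁x)/EI  [x≤a] with C₁=M₀(3b²-L²)/(6L)=5 = ((-20)·(3/2)³/(6·6)+5·(3/2))/5000 = 9/8000 m
Load 3 — triangular load w₀=17 kN/m (0→w₀ over full span):
  y_3 = -w₀x(7L⁴-10L²x²+3x⁴)/(360LEI) = -17·(3/2)·(7·6⁴-10·6²·(3/2)²+3·(3/2)⁴)/(360·6·5000) = -50031/2560000 m
Superposition: y = Σ y_i = -114867/2560000 m ≈ -0.044870 m

y(3/2) = -114867/2560000 m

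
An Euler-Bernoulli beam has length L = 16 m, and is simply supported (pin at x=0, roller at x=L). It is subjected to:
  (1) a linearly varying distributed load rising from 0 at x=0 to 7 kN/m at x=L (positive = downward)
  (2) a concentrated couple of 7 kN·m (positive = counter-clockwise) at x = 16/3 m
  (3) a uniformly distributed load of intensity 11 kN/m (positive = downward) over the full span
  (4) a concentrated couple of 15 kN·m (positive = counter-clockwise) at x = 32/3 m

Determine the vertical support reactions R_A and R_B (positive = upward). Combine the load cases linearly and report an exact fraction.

R_A = 2593/24 kN, R_B = 2975/24 kN

Load 1 — triangular load w₀=7 kN/m (0→w₀ over full span):
  R_A = w₀L/6 = 7·16/6 = 56/3 kN
  R_B = w₀L/3 = 7·16/3 = 112/3 kN
Load 2 — applied couple M₀=7 kN·m at a=16/3 m (b=L-a=32/3):
  R_A = M₀/L = 7/16 kN
  R_B = -M₀/L = -7/16 kN
Load 3 — uniform load w=11 kN/m over full span:
  R_A = wL/2 = 11·16/2 = 88 kN
  R_B = wL/2 = 11·16/2 = 88 kN
Load 4 — applied couple M₀=15 kN·m at a=32/3 m (b=L-a=16/3):
  R_A = M₀/L = 15/16 kN
  R_B = -M₀/L = -15/16 kN
Superposition: R_A = 2593/24 kN, R_B = 2975/24 kN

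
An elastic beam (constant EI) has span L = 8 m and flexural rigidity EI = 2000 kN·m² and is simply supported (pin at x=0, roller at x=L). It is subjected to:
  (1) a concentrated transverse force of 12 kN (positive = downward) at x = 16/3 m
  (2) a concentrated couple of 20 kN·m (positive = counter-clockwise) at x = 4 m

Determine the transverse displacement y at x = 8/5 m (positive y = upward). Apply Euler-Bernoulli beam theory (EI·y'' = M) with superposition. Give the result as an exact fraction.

y(8/5) = -14114/421875 m

Load 1 — point force P=12 kN at a=16/3 m (b=L-a=8/3):
  y_1 = -Pbx(L²-b²-x²)/(6LEI)  [x≤a] = -12·(8/3)·(8/5)·(8²-(8/3)²-(8/5)²)/(6·8·2000) = -12224/421875 m
Load 2 — applied couple M₀=20 kN·m at a=4 m (b=L-a=4):
  y_2 = (M₀x³/(6L)+C₁x)/EI  [x≤a] with C₁=M₀(3b²-L²)/(6L)=-20/3 = (20·(8/5)³/(6·8)+(-20/3)·(8/5))/2000 = -14/3125 m
Superposition: y = Σ y_i = -14114/421875 m ≈ -0.033455 m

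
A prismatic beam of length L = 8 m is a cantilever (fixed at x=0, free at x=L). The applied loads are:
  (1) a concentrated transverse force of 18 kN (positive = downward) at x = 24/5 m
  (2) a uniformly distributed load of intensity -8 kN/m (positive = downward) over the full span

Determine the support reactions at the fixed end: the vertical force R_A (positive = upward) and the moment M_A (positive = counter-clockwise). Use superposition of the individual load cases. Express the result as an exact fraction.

R_A = -46 kN, M_A = -848/5 kN·m

Load 1 — point force P=18 kN at a=24/5 m (b=L-a=16/5):
  R_A = P = 18 kN
  M_A = Pa = 18·(24/5) = 432/5 kN·m
Load 2 — uniform load w=-8 kN/m over full span:
  R_A = wL = (-8)·8 = -64 kN
  M_A = wL²/2 = (-8)·8²/2 = -256 kN·m
Superposition: R_A = -46 kN, M_A = -848/5 kN·m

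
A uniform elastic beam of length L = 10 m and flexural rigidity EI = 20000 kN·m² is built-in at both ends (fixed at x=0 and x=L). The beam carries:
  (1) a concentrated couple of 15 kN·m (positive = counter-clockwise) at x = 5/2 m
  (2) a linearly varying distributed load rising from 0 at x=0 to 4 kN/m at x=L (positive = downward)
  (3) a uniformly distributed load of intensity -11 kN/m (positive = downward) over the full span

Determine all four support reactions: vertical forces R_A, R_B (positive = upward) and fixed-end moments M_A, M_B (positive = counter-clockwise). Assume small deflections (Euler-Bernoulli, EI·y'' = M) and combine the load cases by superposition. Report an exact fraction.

R_A = -757/16 kN, M_A = -3895/48 kN·m, R_B = -683/16 kN, M_B = 3665/48 kN·m

Load 1 — applied couple M₀=15 kN·m at a=5/2 m (b=L-a=15/2):
  R_A = 6M₀ab/L³ = 6·15·(5/2)·(15/2)/10³ = 27/16 kN
  M_A = M₀b(2a-b)/L² = 15·(15/2)·(2·(5/2)-(15/2))/10² = -45/16 kN·m
  R_B = -6M₀ab/L³ = -6·15·(5/2)·(15/2)/10³ = -27/16 kN
  M_B = M₀a(2b-a)/L² = 15·(5/2)·(2·(15/2)-(5/2))/10² = 75/16 kN·m
Load 2 — triangular load w₀=4 kN/m (0→w₀ over full span):
  R_A = 3w₀L/20 = 3·4·10/20 = 6 kN
  M_A = w₀L²/30 = 4·10²/30 = 40/3 kN·m
  R_B = 7w₀L/20 = 7·4·10/20 = 14 kN
  M_B = -w₀L²/20 = -4·10²/20 = -20 kN·m
Load 3 — uniform load w=-11 kN/m over full span:
  R_A = wL/2 = (-11)·10/2 = -55 kN
  M_A = wL²/12 = (-11)·10²/12 = -275/3 kN·m
  R_B = wL/2 = (-11)·10/2 = -55 kN
  M_B = -wL²/12 = -(-11)·10²/12 = 275/3 kN·m
Superposition: R_A = -757/16 kN, M_A = -3895/48 kN·m, R_B = -683/16 kN, M_B = 3665/48 kN·m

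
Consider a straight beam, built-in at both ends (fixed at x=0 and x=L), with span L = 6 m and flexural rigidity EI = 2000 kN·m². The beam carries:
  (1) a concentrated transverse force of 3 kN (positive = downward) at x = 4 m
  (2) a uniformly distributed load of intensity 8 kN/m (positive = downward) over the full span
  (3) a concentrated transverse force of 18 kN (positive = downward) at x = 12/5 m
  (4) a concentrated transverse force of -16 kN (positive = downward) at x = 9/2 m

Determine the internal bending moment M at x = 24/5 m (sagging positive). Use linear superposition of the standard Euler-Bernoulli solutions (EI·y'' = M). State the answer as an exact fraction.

Load 1 — point force P=3 kN at a=4 m (b=L-a=2):
  M_1 = Pa²(a+3b)(L-x)/L³ - Pa²b/L²  [x>a] = 3·4²·(4+3·2)·(6-(24/5))/6³ - 3·4²·2/6² = 0 kN·m
Load 2 — uniform load w=8 kN/m over full span:
  M_2 = wLx/2 - wL²/12 - wx²/2 = 8·6·(24/5)/2 - 8·6²/12 - 8·(24/5)²/2 = -24/25 kN·m
Load 3 — point force P=18 kN at a=12/5 m (b=L-a=18/5):
  M_3 = Pa²(a+3b)(L-x)/L³ - Pa²b/L²  [x>a] = 18·(12/5)²·((12/5)+3·(18/5))·(6-(24/5))/6³ - 18·(12/5)²·(18/5)/6² = -1728/625 kN·m
Load 4 — point force P=-16 kN at a=9/2 m (b=L-a=3/2):
  M_4 = Pa²(a+3b)(L-x)/L³ - Pa²b/L²  [x>a] = (-16)·(9/2)²·((9/2)+3·(3/2))·(6-(24/5))/6³ - (-16)·(9/2)²·(3/2)/6² = -27/10 kN·m
Superposition: M = Σ M_i = -8031/1250 kN·m ≈ -6.424800 kN·m

M(24/5) = -8031/1250 kN·m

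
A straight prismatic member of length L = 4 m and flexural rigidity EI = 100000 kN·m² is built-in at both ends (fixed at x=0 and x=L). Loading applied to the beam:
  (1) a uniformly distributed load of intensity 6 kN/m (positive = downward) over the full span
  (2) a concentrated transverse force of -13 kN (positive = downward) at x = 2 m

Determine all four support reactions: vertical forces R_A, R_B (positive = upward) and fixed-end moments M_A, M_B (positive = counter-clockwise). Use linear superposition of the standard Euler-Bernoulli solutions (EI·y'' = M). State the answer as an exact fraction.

Load 1 — uniform load w=6 kN/m over full span:
  R_A = wL/2 = 6·4/2 = 12 kN
  M_A = wL²/12 = 6·4²/12 = 8 kN·m
  R_B = wL/2 = 6·4/2 = 12 kN
  M_B = -wL²/12 = -6·4²/12 = -8 kN·m
Load 2 — point force P=-13 kN at a=2 m (b=L-a=2):
  R_A = Pb²(3a+b)/L³ = (-13)·2²·(3·2+2)/4³ = -13/2 kN
  M_A = Pab²/L² = (-13)·2·2²/4² = -13/2 kN·m
  R_B = Pa²(a+3b)/L³ = (-13)·2²·(2+3·2)/4³ = -13/2 kN
  M_B = -Pa²b/L² = -(-13)·2²·2/4² = 13/2 kN·m
Superposition: R_A = 11/2 kN, M_A = 3/2 kN·m, R_B = 11/2 kN, M_B = -3/2 kN·m

R_A = 11/2 kN, M_A = 3/2 kN·m, R_B = 11/2 kN, M_B = -3/2 kN·m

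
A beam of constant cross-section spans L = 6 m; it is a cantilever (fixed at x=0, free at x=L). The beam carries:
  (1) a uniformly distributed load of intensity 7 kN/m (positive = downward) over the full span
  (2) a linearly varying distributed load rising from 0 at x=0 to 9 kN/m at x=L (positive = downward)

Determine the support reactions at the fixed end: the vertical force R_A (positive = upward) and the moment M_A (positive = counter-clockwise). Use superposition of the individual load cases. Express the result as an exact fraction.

R_A = 69 kN, M_A = 234 kN·m

Load 1 — uniform load w=7 kN/m over full span:
  R_A = wL = 7·6 = 42 kN
  M_A = wL²/2 = 7·6²/2 = 126 kN·m
Load 2 — triangular load w₀=9 kN/m (0→w₀ over full span):
  R_A = w₀L/2 = 9·6/2 = 27 kN
  M_A = w₀L²/3 = 9·6²/3 = 108 kN·m
Superposition: R_A = 69 kN, M_A = 234 kN·m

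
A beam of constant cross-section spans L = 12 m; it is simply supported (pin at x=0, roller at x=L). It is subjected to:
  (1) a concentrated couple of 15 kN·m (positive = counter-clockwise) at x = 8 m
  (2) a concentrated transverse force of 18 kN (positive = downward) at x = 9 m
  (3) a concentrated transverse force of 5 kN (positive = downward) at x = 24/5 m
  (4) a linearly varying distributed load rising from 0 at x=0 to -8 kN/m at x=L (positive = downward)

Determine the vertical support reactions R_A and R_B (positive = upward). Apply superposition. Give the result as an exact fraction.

R_A = -29/4 kN, R_B = -71/4 kN

Load 1 — applied couple M₀=15 kN·m at a=8 m (b=L-a=4):
  R_A = M₀/L = 15/12 = 5/4 kN
  R_B = -M₀/L = -15/12 = -5/4 kN
Load 2 — point force P=18 kN at a=9 m (b=L-a=3):
  R_A = Pb/L = 18·3/12 = 9/2 kN
  R_B = Pa/L = 18·9/12 = 27/2 kN
Load 3 — point force P=5 kN at a=24/5 m (b=L-a=36/5):
  R_A = Pb/L = 5·(36/5)/12 = 3 kN
  R_B = Pa/L = 5·(24/5)/12 = 2 kN
Load 4 — triangular load w₀=-8 kN/m (0→w₀ over full span):
  R_A = w₀L/6 = (-8)·12/6 = -16 kN
  R_B = w₀L/3 = (-8)·12/3 = -32 kN
Superposition: R_A = -29/4 kN, R_B = -71/4 kN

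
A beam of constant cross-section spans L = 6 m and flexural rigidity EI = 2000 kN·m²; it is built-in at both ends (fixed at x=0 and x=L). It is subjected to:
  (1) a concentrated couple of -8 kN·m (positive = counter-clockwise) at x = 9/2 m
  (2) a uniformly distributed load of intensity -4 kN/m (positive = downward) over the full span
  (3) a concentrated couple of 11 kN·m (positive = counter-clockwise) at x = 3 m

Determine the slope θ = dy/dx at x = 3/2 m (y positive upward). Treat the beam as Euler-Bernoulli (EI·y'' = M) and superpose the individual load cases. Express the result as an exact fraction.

Load 1 — applied couple M₀=-8 kN·m at a=9/2 m (b=L-a=3/2):
  θ_1 = (R_Ax²/2 - M_Ax)/EI  [x≤a] with R_A=-3/2, M_A=-5/2 = ((-3/2)·(3/2)²/2 - (-5/2)·(3/2))/2000 = 33/32000 rad
Load 2 — uniform load w=-4 kN/m over full span:
  θ_2 = -wx(L-x)(L-2x)/(12EI) = -(-4)·(3/2)·(6-(3/2))·(6-2·(3/2))/(12·2000) = 27/8000 rad
Load 3 — applied couple M₀=11 kN·m at a=3 m (b=L-a=3):
  θ_3 = (R_Ax²/2 - M_Ax)/EI  [x≤a] with R_A=11/4, M_A=11/4 = ((11/4)·(3/2)²/2 - (11/4)·(3/2))/2000 = -33/64000 rad
Superposition: θ = Σ θ_i = 249/64000 rad ≈ 0.003891 rad

θ(3/2) = 249/64000 rad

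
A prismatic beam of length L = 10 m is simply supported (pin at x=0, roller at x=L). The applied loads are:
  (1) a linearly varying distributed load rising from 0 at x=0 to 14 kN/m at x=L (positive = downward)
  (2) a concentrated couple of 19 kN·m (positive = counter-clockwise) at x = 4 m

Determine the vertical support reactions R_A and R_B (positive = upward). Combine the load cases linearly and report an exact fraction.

Load 1 — triangular load w₀=14 kN/m (0→w₀ over full span):
  R_A = w₀L/6 = 14·10/6 = 70/3 kN
  R_B = w₀L/3 = 14·10/3 = 140/3 kN
Load 2 — applied couple M₀=19 kN·m at a=4 m (b=L-a=6):
  R_A = M₀/L = 19/10 kN
  R_B = -M₀/L = -19/10 kN
Superposition: R_A = 757/30 kN, R_B = 1343/30 kN

R_A = 757/30 kN, R_B = 1343/30 kN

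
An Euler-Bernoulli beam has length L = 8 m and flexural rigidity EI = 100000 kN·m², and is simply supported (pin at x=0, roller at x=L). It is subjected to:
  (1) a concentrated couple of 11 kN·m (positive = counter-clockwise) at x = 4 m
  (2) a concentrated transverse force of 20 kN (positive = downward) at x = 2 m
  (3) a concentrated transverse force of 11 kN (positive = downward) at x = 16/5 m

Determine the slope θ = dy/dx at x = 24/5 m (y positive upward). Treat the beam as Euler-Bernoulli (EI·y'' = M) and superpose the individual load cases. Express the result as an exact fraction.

θ(24/5) = 16751/37500000 rad

Load 1 — applied couple M₀=11 kN·m at a=4 m (b=L-a=4):
  θ_1 = (M₀x²/(2L)-M₀(x-a)+C₁)/EI  [x>a] with C₁=M₀(3b²-L²)/(6L)=-11/3 = (11·(24/5)²/(2·8)-11·((24/5)-4)+(-11/3))/100000 = 253/7500000 rad
Load 2 — point force P=20 kN at a=2 m (b=L-a=6):
  θ_2 = -Pa(2L²-6Lx+3x²+a²)/(6LEI)  [x>a] = -20·2·(2·8²-6·8·(24/5)+3·(24/5)²+2²)/(6·8·100000) = 61/250000 rad
Load 3 — point force P=11 kN at a=16/5 m (b=L-a=24/5):
  θ_3 = -Pa(2L²-6Lx+3x²+a²)/(6LEI)  [x>a] = -11·(16/5)·(2·8²-6·8·(24/5)+3·(24/5)²+(16/5)²)/(6·8·100000) = 66/390625 rad
Superposition: θ = Σ θ_i = 16751/37500000 rad ≈ 0.000447 rad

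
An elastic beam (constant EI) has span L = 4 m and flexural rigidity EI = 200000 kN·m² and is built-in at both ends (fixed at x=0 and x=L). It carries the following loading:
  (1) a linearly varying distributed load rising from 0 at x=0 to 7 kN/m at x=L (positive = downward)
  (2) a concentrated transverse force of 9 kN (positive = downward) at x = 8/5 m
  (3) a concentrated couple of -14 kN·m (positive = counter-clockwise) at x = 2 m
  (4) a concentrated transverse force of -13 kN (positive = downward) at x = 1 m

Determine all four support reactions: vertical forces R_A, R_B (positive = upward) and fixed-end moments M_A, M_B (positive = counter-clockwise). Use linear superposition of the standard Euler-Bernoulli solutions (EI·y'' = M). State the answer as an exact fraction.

Load 1 — triangular load w₀=7 kN/m (0→w₀ over full span):
  R_A = 3w₀L/20 = 3·7·4/20 = 21/5 kN
  M_A = w₀L²/30 = 7·4²/30 = 56/15 kN·m
  R_B = 7w₀L/20 = 7·7·4/20 = 49/5 kN
  M_B = -w₀L²/20 = -7·4²/20 = -28/5 kN·m
Load 2 — point force P=9 kN at a=8/5 m (b=L-a=12/5):
  R_A = Pb²(3a+b)/L³ = 9·(12/5)²·(3·(8/5)+(12/5))/4³ = 729/125 kN
  M_A = Pab²/L² = 9·(8/5)·(12/5)²/4² = 648/125 kN·m
  R_B = Pa²(a+3b)/L³ = 9·(8/5)²·((8/5)+3·(12/5))/4³ = 396/125 kN
  M_B = -Pa²b/L² = -9·(8/5)²·(12/5)/4² = -432/125 kN·m
Load 3 — applied couple M₀=-14 kN·m at a=2 m (b=L-a=2):
  R_A = 6M₀ab/L³ = 6·(-14)·2·2/4³ = -21/4 kN
  M_A = M₀b(2a-b)/L² = (-14)·2·(2·2-2)/4² = -7/2 kN·m
  R_B = -6M₀ab/L³ = -6·(-14)·2·2/4³ = 21/4 kN
  M_B = M₀a(2b-a)/L² = (-14)·2·(2·2-2)/4² = -7/2 kN·m
Load 4 — point force P=-13 kN at a=1 m (b=L-a=3):
  R_A = Pb²(3a+b)/L³ = (-13)·3²·(3·1+3)/4³ = -351/32 kN
  M_A = Pab²/L² = (-13)·1·3²/4² = -117/16 kN·m
  R_B = Pa²(a+3b)/L³ = (-13)·1²·(1+3·3)/4³ = -65/32 kN
  M_B = -Pa²b/L² = -(-13)·1²·3/4² = 39/16 kN·m
Superposition: R_A = -24747/4000 kN, M_A = -11371/6000 kN·m, R_B = 64747/4000 kN, M_B = -20237/2000 kN·m

R_A = -24747/4000 kN, M_A = -11371/6000 kN·m, R_B = 64747/4000 kN, M_B = -20237/2000 kN·m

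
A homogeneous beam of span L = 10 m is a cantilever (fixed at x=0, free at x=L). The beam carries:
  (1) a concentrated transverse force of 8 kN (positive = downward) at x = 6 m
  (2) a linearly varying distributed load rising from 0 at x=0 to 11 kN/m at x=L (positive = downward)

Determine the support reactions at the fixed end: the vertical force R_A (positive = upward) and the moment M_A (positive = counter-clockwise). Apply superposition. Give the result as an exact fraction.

R_A = 63 kN, M_A = 1244/3 kN·m

Load 1 — point force P=8 kN at a=6 m (b=L-a=4):
  R_A = P = 8 kN
  M_A = Pa = 8·6 = 48 kN·m
Load 2 — triangular load w₀=11 kN/m (0→w₀ over full span):
  R_A = w₀L/2 = 11·10/2 = 55 kN
  M_A = w₀L²/3 = 11·10²/3 = 1100/3 kN·m
Superposition: R_A = 63 kN, M_A = 1244/3 kN·m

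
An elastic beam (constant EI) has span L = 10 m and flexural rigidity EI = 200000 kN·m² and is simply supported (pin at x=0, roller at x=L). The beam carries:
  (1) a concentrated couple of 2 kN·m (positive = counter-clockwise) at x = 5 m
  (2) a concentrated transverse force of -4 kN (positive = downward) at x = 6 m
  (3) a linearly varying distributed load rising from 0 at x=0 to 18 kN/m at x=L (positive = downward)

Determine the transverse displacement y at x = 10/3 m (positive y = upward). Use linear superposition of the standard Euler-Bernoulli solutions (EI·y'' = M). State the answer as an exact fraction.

y(10/3) = -24959/5400000 m

Load 1 — applied couple M₀=2 kN·m at a=5 m (b=L-a=5):
  y_1 = (M₀x³/(6L)+C₁x)/EI  [x≤a] with C₁=M₀(3b²-L²)/(6L)=-5/6 = (2·(10/3)³/(6·10)+(-5/6)·(10/3))/200000 = -1/129600 m
Load 2 — point force P=-4 kN at a=6 m (b=L-a=4):
  y_2 = -Pbx(L²-b²-x²)/(6LEI)  [x≤a] = -(-4)·4·(10/3)·(10²-4²-(10/3)²)/(6·10·200000) = 82/253125 m
Load 3 — triangular load w₀=18 kN/m (0→w₀ over full span):
  y_3 = -w₀x(7L⁴-10L²x²+3x⁴)/(360LEI) = -18·(10/3)·(7·10⁴-10·10²·(10/3)²+3·(10/3)⁴)/(360·10·200000) = -2/405 m
Superposition: y = Σ y_i = -24959/5400000 m ≈ -0.004622 m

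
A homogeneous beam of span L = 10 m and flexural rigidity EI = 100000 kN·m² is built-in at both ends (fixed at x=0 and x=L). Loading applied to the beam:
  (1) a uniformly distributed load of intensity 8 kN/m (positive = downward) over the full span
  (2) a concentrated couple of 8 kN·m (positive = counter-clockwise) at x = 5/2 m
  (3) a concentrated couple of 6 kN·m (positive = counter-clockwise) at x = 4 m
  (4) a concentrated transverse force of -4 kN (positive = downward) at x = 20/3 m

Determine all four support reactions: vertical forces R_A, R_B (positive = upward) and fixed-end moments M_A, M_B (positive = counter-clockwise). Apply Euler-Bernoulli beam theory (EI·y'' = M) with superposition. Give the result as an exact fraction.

Load 1 — uniform load w=8 kN/m over full span:
  R_A = wL/2 = 8·10/2 = 40 kN
  M_A = wL²/12 = 8·10²/12 = 200/3 kN·m
  R_B = wL/2 = 8·10/2 = 40 kN
  M_B = -wL²/12 = -8·10²/12 = -200/3 kN·m
Load 2 — applied couple M₀=8 kN·m at a=5/2 m (b=L-a=15/2):
  R_A = 6M₀ab/L³ = 6·8·(5/2)·(15/2)/10³ = 9/10 kN
  M_A = M₀b(2a-b)/L² = 8·(15/2)·(2·(5/2)-(15/2))/10² = -3/2 kN·m
  R_B = -6M₀ab/L³ = -6·8·(5/2)·(15/2)/10³ = -9/10 kN
  M_B = M₀a(2b-a)/L² = 8·(5/2)·(2·(15/2)-(5/2))/10² = 5/2 kN·m
Load 3 — applied couple M₀=6 kN·m at a=4 m (b=L-a=6):
  R_A = 6M₀ab/L³ = 6·6·4·6/10³ = 108/125 kN
  M_A = M₀b(2a-b)/L² = 6·6·(2·4-6)/10² = 18/25 kN·m
  R_B = -6M₀ab/L³ = -6·6·4·6/10³ = -108/125 kN
  M_B = M₀a(2b-a)/L² = 6·4·(2·6-4)/10² = 48/25 kN·m
Load 4 — point force P=-4 kN at a=20/3 m (b=L-a=10/3):
  R_A = Pb²(3a+b)/L³ = (-4)·(10/3)²·(3·(20/3)+(10/3))/10³ = -28/27 kN
  M_A = Pab²/L² = (-4)·(20/3)·(10/3)²/10² = -80/27 kN·m
  R_B = Pa²(a+3b)/L³ = (-4)·(20/3)²·((20/3)+3·(10/3))/10³ = -80/27 kN
  M_B = -Pa²b/L² = -(-4)·(20/3)²·(10/3)/10² = 160/27 kN·m
Superposition: R_A = 274907/6750 kN, M_A = 84947/1350 kN·m, R_B = 238093/6750 kN, M_B = -76033/1350 kN·m

R_A = 274907/6750 kN, M_A = 84947/1350 kN·m, R_B = 238093/6750 kN, M_B = -76033/1350 kN·m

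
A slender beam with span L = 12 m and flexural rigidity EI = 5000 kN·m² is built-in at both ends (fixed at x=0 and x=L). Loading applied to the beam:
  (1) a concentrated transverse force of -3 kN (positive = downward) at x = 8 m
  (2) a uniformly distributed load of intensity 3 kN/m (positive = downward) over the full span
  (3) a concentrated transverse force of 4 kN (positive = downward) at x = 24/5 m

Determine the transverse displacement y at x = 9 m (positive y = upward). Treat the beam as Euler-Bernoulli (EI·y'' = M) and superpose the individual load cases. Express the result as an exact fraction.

Load 1 — point force P=-3 kN at a=8 m (b=L-a=4):
  y_1 = -Pa²(L-x)²(3bL-(3b+a)(L-x))/(6L³EI)  [x>a] = -(-3)·8²·(12-9)²·(3·4·12-(3·4+8)·(12-9))/(6·12³·5000) = 7/2500 m
Load 2 — uniform load w=3 kN/m over full span:
  y_2 = -wx²(L-x)²/(24EI) = -3·9²·(12-9)²/(24·5000) = -729/40000 m
Load 3 — point force P=4 kN at a=24/5 m (b=L-a=36/5):
  y_3 = -Pa²(L-x)²(3bL-(3b+a)(L-x))/(6L³EI)  [x>a] = -4·(24/5)²·(12-9)²·(3·(36/5)·12-(3·(36/5)+(24/5))·(12-9))/(6·12³·5000) = -9/3125 m
Superposition: y = Σ y_i = -3661/200000 m ≈ -0.018305 m

y(9) = -3661/200000 m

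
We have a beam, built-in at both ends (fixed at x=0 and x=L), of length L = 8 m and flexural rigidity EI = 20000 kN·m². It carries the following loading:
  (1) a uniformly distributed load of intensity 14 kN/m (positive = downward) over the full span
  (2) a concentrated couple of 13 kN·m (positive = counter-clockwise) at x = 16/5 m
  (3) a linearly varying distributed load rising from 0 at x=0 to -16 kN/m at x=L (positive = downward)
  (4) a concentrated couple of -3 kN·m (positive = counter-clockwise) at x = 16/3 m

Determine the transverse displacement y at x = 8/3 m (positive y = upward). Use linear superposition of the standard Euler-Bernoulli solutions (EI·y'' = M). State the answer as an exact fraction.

y(8/3) = -29182/11390625 m

Load 1 — uniform load w=14 kN/m over full span:
  y_1 = -wx²(L-x)²/(24EI) = -14·(8/3)²·(8-(8/3))²/(24·20000) = -896/151875 m
Load 2 — applied couple M₀=13 kN·m at a=16/5 m (b=L-a=24/5):
  y_2 = (R_Ax³/6 - M_Ax²/2)/EI  [x≤a] with R_A=117/50, M_A=39/25 = ((117/50)·(8/3)³/6 - (39/25)·(8/3)²/2)/20000 = 13/140625 m
Load 3 — triangular load w₀=-16 kN/m (0→w₀ over full span):
  y_3 = -w₀x²(L-x)²(x+2L)/(120LEI) = -(-16)·(8/3)²·(8-(8/3))²·((8/3)+2·8)/(120·8·20000) = 7168/2278125 m
Load 4 — applied couple M₀=-3 kN·m at a=16/3 m (b=L-a=8/3):
  y_4 = (R_Ax³/6 - M_Ax²/2)/EI  [x≤a] with R_A=-1/2, M_A=-1 = ((-1/2)·(8/3)³/6 - (-1)·(8/3)²/2)/20000 = 1/10125 m
Superposition: y = Σ y_i = -29182/11390625 m ≈ -0.002562 m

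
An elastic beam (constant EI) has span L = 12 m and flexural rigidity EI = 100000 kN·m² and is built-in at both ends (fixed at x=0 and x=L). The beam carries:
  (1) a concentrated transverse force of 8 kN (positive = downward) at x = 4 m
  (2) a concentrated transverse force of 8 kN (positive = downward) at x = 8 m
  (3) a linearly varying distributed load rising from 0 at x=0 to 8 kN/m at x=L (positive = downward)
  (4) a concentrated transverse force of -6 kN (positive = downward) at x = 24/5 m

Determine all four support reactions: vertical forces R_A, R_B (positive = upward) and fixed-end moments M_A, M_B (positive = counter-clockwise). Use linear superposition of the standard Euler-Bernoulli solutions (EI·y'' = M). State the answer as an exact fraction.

Load 1 — point force P=8 kN at a=4 m (b=L-a=8):
  R_A = Pb²(3a+b)/L³ = 8·8²·(3·4+8)/12³ = 160/27 kN
  M_A = Pab²/L² = 8·4·8²/12² = 128/9 kN·m
  R_B = Pa²(a+3b)/L³ = 8·4²·(4+3·8)/12³ = 56/27 kN
  M_B = -Pa²b/L² = -8·4²·8/12² = -64/9 kN·m
Load 2 — point force P=8 kN at a=8 m (b=L-a=4):
  R_A = Pb²(3a+b)/L³ = 8·4²·(3·8+4)/12³ = 56/27 kN
  M_A = Pab²/L² = 8·8·4²/12² = 64/9 kN·m
  R_B = Pa²(a+3b)/L³ = 8·8²·(8+3·4)/12³ = 160/27 kN
  M_B = -Pa²b/L² = -8·8²·4/12² = -128/9 kN·m
Load 3 — triangular load w₀=8 kN/m (0→w₀ over full span):
  R_A = 3w₀L/20 = 3·8·12/20 = 72/5 kN
  M_A = w₀L²/30 = 8·12²/30 = 192/5 kN·m
  R_B = 7w₀L/20 = 7·8·12/20 = 168/5 kN
  M_B = -w₀L²/20 = -8·12²/20 = -288/5 kN·m
Load 4 — point force P=-6 kN at a=24/5 m (b=L-a=36/5):
  R_A = Pb²(3a+b)/L³ = (-6)·(36/5)²·(3·(24/5)+(36/5))/12³ = -486/125 kN
  M_A = Pab²/L² = (-6)·(24/5)·(36/5)²/12² = -1296/125 kN·m
  R_B = Pa²(a+3b)/L³ = (-6)·(24/5)²·((24/5)+3·(36/5))/12³ = -264/125 kN
  M_B = -Pa²b/L² = -(-6)·(24/5)²·(36/5)/12² = 864/125 kN·m
Superposition: R_A = 2314/125 kN, M_A = 18512/375 kN·m, R_B = 4936/125 kN, M_B = -27008/375 kN·m

R_A = 2314/125 kN, M_A = 18512/375 kN·m, R_B = 4936/125 kN, M_B = -27008/375 kN·m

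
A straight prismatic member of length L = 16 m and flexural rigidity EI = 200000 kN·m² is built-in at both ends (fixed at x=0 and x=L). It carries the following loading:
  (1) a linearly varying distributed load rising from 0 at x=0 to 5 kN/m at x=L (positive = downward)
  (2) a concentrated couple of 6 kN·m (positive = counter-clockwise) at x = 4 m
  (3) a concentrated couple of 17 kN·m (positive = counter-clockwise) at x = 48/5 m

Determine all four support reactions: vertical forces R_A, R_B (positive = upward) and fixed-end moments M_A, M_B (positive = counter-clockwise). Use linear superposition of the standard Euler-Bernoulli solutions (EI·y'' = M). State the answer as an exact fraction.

Load 1 — triangular load w₀=5 kN/m (0→w₀ over full span):
  R_A = 3w₀L/20 = 3·5·16/20 = 12 kN
  M_A = w₀L²/30 = 5·16²/30 = 128/3 kN·m
  R_B = 7w₀L/20 = 7·5·16/20 = 28 kN
  M_B = -w₀L²/20 = -5·16²/20 = -64 kN·m
Load 2 — applied couple M₀=6 kN·m at a=4 m (b=L-a=12):
  R_A = 6M₀ab/L³ = 6·6·4·12/16³ = 27/64 kN
  M_A = M₀b(2a-b)/L² = 6·12·(2·4-12)/16² = -9/8 kN·m
  R_B = -6M₀ab/L³ = -6·6·4·12/16³ = -27/64 kN
  M_B = M₀a(2b-a)/L² = 6·4·(2·12-4)/16² = 15/8 kN·m
Load 3 — applied couple M₀=17 kN·m at a=48/5 m (b=L-a=32/5):
  R_A = 6M₀ab/L³ = 6·17·(48/5)·(32/5)/16³ = 153/100 kN
  M_A = M₀b(2a-b)/L² = 17·(32/5)·(2·(48/5)-(32/5))/16² = 136/25 kN·m
  R_B = -6M₀ab/L³ = -6·17·(48/5)·(32/5)/16³ = -153/100 kN
  M_B = M₀a(2b-a)/L² = 17·(48/5)·(2·(32/5)-(48/5))/16² = 51/25 kN·m
Superposition: R_A = 22323/1600 kN, M_A = 28189/600 kN·m, R_B = 41677/1600 kN, M_B = -12017/200 kN·m

R_A = 22323/1600 kN, M_A = 28189/600 kN·m, R_B = 41677/1600 kN, M_B = -12017/200 kN·m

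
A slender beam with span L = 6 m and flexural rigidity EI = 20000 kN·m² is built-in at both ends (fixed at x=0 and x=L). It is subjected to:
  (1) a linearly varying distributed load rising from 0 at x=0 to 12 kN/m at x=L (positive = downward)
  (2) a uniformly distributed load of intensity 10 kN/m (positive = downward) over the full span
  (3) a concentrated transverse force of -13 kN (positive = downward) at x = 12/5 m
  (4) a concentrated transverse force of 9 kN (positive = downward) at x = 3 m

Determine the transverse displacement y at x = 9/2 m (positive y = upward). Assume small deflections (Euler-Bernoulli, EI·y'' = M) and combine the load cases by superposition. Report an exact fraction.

y(9/2) = -3933/2560000 m

Load 1 — triangular load w₀=12 kN/m (0→w₀ over full span):
  y_1 = -w₀x²(L-x)²(x+2L)/(120LEI) = -12·(9/2)²·(6-(9/2))²·((9/2)+2·6)/(120·6·20000) = -8019/12800000 m
Load 2 — uniform load w=10 kN/m over full span:
  y_2 = -wx²(L-x)²/(24EI) = -10·(9/2)²·(6-(9/2))²/(24·20000) = -243/256000 m
Load 3 — point force P=-13 kN at a=12/5 m (b=L-a=18/5):
  y_3 = -Pa²(L-x)²(3bL-(3b+a)(L-x))/(6L³EI)  [x>a] = -(-13)·(12/5)²·(6-(9/2))²·(3·(18/5)·6-(3·(18/5)+(12/5))·(6-(9/2)))/(6·6³·20000) = 117/400000 m
Load 4 — point force P=9 kN at a=3 m (b=L-a=3):
  y_4 = -Pa²(L-x)²(3bL-(3b+a)(L-x))/(6L³EI)  [x>a] = -9·3²·(6-(9/2))²·(3·3·6-(3·3+3)·(6-(9/2)))/(6·6³·20000) = -81/320000 m
Superposition: y = Σ y_i = -3933/2560000 m ≈ -0.001536 m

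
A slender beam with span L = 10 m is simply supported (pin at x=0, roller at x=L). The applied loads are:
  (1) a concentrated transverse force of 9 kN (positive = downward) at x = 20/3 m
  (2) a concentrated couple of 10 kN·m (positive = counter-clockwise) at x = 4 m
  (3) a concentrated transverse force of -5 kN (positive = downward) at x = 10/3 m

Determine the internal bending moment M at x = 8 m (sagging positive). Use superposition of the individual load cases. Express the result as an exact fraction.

Load 1 — point force P=9 kN at a=20/3 m (b=L-a=10/3):
  M_1 = Pa(L-x)/L  [x>a] = 9·(20/3)·(10-8)/10 = 12 kN·m
Load 2 — applied couple M₀=10 kN·m at a=4 m (b=L-a=6):
  M_2 = M₀x/L - M₀  [x>a] = 10·8/10 - 10 = -2 kN·m
Load 3 — point force P=-5 kN at a=10/3 m (b=L-a=20/3):
  M_3 = Pa(L-x)/L  [x>a] = (-5)·(10/3)·(10-8)/10 = -10/3 kN·m
Superposition: M = Σ M_i = 20/3 kN·m ≈ 6.666667 kN·m

M(8) = 20/3 kN·m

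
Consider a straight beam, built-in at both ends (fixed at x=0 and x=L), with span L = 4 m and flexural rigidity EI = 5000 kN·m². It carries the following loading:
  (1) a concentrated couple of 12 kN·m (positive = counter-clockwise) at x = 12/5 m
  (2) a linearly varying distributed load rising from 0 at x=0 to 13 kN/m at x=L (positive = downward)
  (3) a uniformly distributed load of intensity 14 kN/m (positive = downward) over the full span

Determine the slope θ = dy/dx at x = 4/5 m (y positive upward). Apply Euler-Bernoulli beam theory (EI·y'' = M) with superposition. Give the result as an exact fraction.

Load 1 — applied couple M₀=12 kN·m at a=12/5 m (b=L-a=8/5):
  θ_1 = (R_Ax²/2 - M_Ax)/EI  [x≤a] with R_A=108/25, M_A=96/25 = ((108/25)·(4/5)²/2 - (96/25)·(4/5))/5000 = -132/390625 rad
Load 2 — triangular load w₀=13 kN/m (0→w₀ over full span):
  θ_2 = -w₀(2x(L-x)(L-2x)(x+2L)+x²(L-x)²)/(120LEI) = -13·(2·(4/5)·(4-(4/5))·(4-2·(4/5))·((4/5)+2·4)+(4/5)²·(4-(4/5))²)/(120·4·5000) = -728/1171875 rad
Load 3 — uniform load w=14 kN/m over full span:
  θ_3 = -wx(L-x)(L-2x)/(12EI) = -14·(4/5)·(4-(4/5))·(4-2·(4/5))/(12·5000) = -112/78125 rad
Superposition: θ = Σ θ_i = -2804/1171875 rad ≈ -0.002393 rad

θ(4/5) = -2804/1171875 rad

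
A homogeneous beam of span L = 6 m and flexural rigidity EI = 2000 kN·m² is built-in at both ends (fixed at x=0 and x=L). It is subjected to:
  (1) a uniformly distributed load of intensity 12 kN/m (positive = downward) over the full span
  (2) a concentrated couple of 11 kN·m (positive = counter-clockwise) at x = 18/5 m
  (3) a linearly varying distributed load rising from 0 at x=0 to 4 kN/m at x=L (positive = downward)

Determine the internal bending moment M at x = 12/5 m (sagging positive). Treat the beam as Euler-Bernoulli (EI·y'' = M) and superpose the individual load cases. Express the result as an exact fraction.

M(12/5) = 524/25 kN·m

Load 1 — uniform load w=12 kN/m over full span:
  M_1 = wLx/2 - wL²/12 - wx²/2 = 12·6·(12/5)/2 - 12·6²/12 - 12·(12/5)²/2 = 396/25 kN·m
Load 2 — applied couple M₀=11 kN·m at a=18/5 m (b=L-a=12/5):
  M_2 = R_Ax - M_A  [x≤a] with R_A=66/25, M_A=88/25 = (66/25)·(12/5) - (88/25) = 352/125 kN·m
Load 3 — triangular load w₀=4 kN/m (0→w₀ over full span):
  M_3 = 3w₀Lx/20 - w₀L²/30 - w₀x³/(6L) = 3·4·6·(12/5)/20 - 4·6²/30 - 4·(12/5)³/(6·6) = 288/125 kN·m
Superposition: M = Σ M_i = 524/25 kN·m ≈ 20.960000 kN·m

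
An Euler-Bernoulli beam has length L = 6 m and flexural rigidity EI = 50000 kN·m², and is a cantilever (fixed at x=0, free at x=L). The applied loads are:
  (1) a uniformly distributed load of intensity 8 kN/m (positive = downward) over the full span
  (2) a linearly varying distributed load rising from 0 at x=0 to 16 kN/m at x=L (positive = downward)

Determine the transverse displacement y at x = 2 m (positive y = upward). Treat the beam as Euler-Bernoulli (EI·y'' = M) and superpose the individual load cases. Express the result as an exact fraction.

y(2) = -1547/140625 m

Load 1 — uniform load w=8 kN/m over full span:
  y_1 = -wx²(x²-4Lx+6L²)/(24EI) = -8·2²·(2²-4·6·2+6·6²)/(24·50000) = -43/9375 m
Load 2 — triangular load w₀=16 kN/m (0→w₀ over full span):
  y_2 = (w₀Lx³/12-w₀L²x²/6-w₀x⁵/(120L))/EI = (16·6·2³/12-16·6²·2²/6-16·2⁵/(120·6))/50000 = -902/140625 m
Superposition: y = Σ y_i = -1547/140625 m ≈ -0.011001 m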